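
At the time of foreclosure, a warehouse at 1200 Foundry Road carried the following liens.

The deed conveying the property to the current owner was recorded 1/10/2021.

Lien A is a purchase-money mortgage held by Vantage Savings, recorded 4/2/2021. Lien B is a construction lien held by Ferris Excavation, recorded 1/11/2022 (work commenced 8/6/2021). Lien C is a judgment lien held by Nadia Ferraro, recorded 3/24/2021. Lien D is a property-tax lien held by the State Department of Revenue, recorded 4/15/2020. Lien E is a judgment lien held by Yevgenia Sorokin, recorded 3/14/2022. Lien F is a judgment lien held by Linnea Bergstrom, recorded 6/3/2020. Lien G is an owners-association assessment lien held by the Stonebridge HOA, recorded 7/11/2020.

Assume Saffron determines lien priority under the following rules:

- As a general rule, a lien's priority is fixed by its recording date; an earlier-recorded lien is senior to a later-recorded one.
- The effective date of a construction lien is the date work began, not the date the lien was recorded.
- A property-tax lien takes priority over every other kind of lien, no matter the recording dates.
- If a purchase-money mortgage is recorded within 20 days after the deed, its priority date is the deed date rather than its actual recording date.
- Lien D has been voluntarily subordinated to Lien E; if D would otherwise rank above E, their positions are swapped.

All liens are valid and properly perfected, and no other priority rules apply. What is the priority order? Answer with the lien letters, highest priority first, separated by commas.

Effective dates: A missed the 20-day window (82 days after the deed), so its recording date stands; B relates back to 8/6/2021 (work commenced).
D is a property-tax lien, so it outranks all other liens regardless of date.
Among the remaining liens, by effective date: F (6/3/2020), G (7/11/2020), C (3/24/2021), A (4/2/2021), B (8/6/2021), E (3/14/2022).
D would otherwise be senior to E, so under the subordination agreement D and E exchange positions.

E, F, G, C, A, B, D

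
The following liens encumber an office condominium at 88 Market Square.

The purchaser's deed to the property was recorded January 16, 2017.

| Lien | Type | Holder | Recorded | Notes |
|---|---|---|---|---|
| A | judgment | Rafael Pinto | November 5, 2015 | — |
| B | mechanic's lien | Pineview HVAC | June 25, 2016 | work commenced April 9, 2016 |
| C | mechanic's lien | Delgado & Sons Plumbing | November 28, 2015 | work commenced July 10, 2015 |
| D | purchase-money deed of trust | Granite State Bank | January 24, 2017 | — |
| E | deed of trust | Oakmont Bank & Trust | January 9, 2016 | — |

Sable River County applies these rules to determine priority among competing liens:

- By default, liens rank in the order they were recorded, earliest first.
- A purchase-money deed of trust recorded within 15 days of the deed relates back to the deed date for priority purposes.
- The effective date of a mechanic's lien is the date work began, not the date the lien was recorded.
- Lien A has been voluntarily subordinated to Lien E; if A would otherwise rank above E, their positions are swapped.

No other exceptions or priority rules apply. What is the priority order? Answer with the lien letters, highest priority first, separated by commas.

C, E, A, B, D

Adjusting effective dates: B's effective date is April 9, 2016, when work began; C relates back to July 10, 2015 (work commenced); D was recorded within the 15-day window, so its effective date is the deed date January 16, 2017.
By effective date, earliest first: C (July 10, 2015), A (November 5, 2015), E (January 9, 2016), B (April 9, 2016), D (January 16, 2017).
Because A would otherwise rank above E, the subordination swaps them.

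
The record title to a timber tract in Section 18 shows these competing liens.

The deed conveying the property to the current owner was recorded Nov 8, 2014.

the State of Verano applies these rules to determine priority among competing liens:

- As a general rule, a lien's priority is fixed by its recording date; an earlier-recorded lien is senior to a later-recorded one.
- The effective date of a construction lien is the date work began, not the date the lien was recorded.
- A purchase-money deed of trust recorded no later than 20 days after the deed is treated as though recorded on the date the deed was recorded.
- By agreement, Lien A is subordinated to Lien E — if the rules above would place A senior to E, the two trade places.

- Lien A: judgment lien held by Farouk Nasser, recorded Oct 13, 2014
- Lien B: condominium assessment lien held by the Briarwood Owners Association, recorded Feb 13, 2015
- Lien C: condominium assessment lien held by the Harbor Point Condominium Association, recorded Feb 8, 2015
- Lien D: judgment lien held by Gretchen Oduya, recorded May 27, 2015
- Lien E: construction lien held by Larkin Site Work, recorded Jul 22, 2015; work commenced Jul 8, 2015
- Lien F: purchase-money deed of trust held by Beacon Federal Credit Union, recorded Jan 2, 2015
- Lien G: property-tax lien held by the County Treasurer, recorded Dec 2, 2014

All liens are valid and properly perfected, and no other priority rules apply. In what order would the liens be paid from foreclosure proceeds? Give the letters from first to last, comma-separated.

Effective dates after the stated exceptions: E's effective date is Jul 8, 2015, when work began; F was recorded 55 days after the deed — beyond 20 days — so no relation-back applies.
Ordering by effective date: A (Oct 13, 2014), G (Dec 2, 2014), F (Jan 2, 2015), C (Feb 8, 2015), B (Feb 13, 2015), D (May 27, 2015), E (Jul 8, 2015).
The subordination applies — A was senior to E — so A and E swap.

E, G, F, C, B, D, A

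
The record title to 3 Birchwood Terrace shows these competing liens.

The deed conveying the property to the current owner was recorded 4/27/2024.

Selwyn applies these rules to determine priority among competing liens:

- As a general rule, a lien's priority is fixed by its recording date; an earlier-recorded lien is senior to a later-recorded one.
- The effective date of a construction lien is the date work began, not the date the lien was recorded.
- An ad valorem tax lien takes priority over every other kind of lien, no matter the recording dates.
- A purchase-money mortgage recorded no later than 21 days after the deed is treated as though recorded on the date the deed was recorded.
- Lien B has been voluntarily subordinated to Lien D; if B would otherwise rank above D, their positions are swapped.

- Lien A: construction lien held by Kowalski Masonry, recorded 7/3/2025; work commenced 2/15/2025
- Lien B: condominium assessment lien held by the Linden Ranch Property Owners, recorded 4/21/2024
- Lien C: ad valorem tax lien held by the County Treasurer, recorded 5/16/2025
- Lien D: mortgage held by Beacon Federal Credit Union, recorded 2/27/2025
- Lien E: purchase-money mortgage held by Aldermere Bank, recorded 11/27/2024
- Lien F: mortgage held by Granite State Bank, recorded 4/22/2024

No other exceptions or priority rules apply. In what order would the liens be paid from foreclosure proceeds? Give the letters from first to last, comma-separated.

Effective dates after the stated exceptions: A's effective date is 2/15/2025, when work began; E was recorded 214 days after the deed — beyond 21 days — so no relation-back applies.
C is an ad valorem tax lien and takes priority over every other lien.
Among the remaining liens, by effective date: B (4/21/2024), F (4/22/2024), E (11/27/2024), A (2/15/2025), D (2/27/2025).
B would otherwise be senior to D, so under the subordination agreement B and D exchange positions.

C, D, F, E, A, B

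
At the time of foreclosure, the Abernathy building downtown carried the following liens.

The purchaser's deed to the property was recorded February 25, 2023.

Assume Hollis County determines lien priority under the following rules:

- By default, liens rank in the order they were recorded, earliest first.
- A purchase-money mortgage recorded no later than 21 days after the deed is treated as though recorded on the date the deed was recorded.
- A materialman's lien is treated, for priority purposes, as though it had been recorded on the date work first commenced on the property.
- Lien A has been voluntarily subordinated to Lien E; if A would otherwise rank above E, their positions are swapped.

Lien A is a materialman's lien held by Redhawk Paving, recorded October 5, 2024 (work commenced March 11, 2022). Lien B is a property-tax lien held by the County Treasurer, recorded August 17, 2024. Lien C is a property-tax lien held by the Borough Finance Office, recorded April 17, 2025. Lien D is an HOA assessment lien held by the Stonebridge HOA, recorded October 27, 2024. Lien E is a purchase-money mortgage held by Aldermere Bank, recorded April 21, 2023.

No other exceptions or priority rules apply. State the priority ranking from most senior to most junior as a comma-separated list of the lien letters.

Adjusting effective dates: A relates back to March 11, 2022 (work commenced); E was recorded 55 days after the deed, outside the 21-day window, so it keeps its recording date.
By effective date: A (March 11, 2022), E (April 21, 2023), B (August 17, 2024), D (October 27, 2024), C (April 17, 2025).
A would otherwise be senior to E, so under the subordination agreement A and E exchange positions.

E, A, B, D, C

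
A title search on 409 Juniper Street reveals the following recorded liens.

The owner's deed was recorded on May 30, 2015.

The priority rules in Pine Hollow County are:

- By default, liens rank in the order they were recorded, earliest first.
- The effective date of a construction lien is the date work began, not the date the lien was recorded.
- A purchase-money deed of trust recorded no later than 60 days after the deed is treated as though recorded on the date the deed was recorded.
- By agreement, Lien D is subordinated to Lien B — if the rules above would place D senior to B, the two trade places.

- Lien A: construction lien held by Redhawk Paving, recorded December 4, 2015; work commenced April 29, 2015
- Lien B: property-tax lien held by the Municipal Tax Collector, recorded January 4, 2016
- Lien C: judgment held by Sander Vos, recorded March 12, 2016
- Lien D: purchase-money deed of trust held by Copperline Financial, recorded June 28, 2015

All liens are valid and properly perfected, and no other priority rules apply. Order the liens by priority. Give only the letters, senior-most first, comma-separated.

Effective dates after the stated exceptions: A's effective date is April 29, 2015, when work began; D's effective date is the deed date, May 30, 2015.
Sorted by effective date: A (April 29, 2015), D (May 30, 2015), B (January 4, 2016), C (March 12, 2016).
D is senior to B before the subordination, so the two trade places.

A, B, D, C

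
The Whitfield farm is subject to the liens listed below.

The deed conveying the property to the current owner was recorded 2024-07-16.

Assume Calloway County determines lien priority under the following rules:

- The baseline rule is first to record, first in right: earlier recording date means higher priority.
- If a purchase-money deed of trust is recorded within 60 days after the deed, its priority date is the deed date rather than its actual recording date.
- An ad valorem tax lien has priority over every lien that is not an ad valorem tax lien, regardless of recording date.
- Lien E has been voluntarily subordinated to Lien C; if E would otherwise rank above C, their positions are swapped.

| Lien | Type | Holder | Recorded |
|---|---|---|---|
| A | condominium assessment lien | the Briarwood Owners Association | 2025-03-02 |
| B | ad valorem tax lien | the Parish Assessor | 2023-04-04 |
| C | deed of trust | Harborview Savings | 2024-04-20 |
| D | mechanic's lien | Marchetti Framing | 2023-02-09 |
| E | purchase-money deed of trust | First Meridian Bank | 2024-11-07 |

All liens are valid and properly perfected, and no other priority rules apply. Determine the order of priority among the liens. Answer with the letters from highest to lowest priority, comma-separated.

B, D, C, E, A

Adjusting effective dates: E was recorded 114 days after the deed, outside the 60-day window, so it keeps its recording date.
As an ad valorem tax lien, B is senior to every other lien.
The other liens, earliest effective date first: D (2023-02-09), C (2024-04-20), E (2024-11-07), A (2025-03-02).
E already ranks below C; the subordination has no effect.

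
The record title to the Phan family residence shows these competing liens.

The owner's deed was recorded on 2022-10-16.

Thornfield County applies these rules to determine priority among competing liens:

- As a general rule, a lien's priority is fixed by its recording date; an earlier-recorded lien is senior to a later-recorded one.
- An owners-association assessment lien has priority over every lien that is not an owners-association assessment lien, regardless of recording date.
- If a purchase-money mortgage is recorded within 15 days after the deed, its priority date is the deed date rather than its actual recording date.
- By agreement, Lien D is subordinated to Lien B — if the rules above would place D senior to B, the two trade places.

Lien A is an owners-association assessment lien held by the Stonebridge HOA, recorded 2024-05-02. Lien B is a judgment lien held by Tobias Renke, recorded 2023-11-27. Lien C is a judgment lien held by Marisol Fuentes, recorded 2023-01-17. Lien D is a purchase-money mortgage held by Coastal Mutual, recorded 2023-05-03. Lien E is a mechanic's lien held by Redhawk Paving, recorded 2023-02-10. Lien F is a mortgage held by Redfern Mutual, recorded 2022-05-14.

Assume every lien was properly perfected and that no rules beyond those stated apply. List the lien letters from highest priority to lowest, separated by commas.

Adjusting effective dates: D was recorded 199 days after the deed, outside the 15-day window, so it keeps its recording date.
A is an owners-association assessment lien, so it outranks all other liens regardless of date.
Ordering the rest by effective date: F (2022-05-14), C (2023-01-17), E (2023-02-10), D (2023-05-03), B (2023-11-27).
D would otherwise be senior to B, so under the subordination agreement D and B exchange positions.

A, F, C, E, B, D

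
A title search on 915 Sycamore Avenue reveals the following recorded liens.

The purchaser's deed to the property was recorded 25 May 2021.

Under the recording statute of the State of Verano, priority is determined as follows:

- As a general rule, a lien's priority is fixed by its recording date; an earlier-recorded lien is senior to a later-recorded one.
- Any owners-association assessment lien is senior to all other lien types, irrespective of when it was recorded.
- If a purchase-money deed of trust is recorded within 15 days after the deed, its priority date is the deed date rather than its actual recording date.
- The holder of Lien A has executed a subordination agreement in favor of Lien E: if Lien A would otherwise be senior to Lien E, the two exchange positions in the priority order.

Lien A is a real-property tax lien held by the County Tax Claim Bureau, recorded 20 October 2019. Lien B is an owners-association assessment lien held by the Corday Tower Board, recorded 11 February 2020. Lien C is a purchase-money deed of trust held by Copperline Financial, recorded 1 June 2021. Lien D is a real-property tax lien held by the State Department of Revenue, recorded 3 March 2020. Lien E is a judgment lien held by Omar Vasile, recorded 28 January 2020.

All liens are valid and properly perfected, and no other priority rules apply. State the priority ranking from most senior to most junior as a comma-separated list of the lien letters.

B, E, A, D, C

Effective dates: C was recorded within the 15-day window, so its effective date is the deed date 25 May 2021.
B is an owners-association assessment lien and takes priority over every other lien.
Among the remaining liens, by effective date: A (20 October 2019), E (28 January 2020), D (3 March 2020), C (25 May 2021).
A would otherwise be senior to E, so under the subordination agreement A and E exchange positions.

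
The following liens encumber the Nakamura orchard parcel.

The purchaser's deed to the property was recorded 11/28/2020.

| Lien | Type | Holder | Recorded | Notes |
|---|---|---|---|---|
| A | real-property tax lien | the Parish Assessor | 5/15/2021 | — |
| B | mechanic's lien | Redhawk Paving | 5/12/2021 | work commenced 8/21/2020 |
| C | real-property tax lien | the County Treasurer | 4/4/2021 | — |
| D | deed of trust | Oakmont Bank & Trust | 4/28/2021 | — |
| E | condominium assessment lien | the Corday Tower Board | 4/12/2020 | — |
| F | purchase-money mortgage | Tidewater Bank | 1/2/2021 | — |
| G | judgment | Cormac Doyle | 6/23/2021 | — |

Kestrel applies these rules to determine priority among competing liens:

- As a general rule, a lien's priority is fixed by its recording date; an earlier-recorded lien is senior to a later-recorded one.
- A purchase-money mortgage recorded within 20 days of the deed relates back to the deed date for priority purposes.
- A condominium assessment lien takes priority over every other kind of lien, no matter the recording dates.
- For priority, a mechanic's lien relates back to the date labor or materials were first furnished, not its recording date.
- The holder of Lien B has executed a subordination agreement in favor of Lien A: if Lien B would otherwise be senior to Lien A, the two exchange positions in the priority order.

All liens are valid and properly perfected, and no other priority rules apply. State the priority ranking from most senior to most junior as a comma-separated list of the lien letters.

E, A, F, C, D, B, G

Adjusting effective dates: B is treated as recorded 8/21/2020, the work-commencement date; F missed the 20-day window (35 days after the deed), so its recording date stands.
As a condominium assessment lien, E is senior to every other lien.
The other liens, earliest effective date first: B (8/21/2020), F (1/2/2021), C (4/4/2021), D (4/28/2021), A (5/15/2021), G (6/23/2021).
The subordination applies — B was senior to A — so B and A swap.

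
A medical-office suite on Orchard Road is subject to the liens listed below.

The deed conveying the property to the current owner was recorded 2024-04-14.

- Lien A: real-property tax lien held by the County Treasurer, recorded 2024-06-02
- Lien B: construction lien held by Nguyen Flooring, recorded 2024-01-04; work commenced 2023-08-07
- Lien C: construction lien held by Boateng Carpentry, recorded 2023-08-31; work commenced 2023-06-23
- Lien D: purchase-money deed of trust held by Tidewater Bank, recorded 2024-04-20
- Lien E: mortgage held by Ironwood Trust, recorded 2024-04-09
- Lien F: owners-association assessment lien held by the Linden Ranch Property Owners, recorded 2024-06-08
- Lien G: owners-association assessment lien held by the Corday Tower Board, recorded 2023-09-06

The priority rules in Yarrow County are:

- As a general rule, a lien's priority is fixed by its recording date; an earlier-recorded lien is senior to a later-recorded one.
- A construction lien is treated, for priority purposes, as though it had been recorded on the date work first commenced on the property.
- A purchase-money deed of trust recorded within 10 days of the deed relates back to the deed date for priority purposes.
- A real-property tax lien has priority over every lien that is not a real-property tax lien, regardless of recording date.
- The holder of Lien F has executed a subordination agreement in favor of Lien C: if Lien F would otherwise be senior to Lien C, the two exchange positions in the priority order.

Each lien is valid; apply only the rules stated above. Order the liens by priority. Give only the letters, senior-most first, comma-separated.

A, C, B, G, E, D, F

Effective dates after the stated exceptions: B relates back to 2023-08-07 (work commenced); C's effective date is 2023-06-23, when work began; D's effective date is the deed date, 2024-04-14.
A is a real-property tax lien and takes priority over every other lien.
Among the remaining liens, by effective date: C (2023-06-23), B (2023-08-07), G (2023-09-06), E (2024-04-09), D (2024-04-14), F (2024-06-08).
F already ranks below C; the subordination has no effect.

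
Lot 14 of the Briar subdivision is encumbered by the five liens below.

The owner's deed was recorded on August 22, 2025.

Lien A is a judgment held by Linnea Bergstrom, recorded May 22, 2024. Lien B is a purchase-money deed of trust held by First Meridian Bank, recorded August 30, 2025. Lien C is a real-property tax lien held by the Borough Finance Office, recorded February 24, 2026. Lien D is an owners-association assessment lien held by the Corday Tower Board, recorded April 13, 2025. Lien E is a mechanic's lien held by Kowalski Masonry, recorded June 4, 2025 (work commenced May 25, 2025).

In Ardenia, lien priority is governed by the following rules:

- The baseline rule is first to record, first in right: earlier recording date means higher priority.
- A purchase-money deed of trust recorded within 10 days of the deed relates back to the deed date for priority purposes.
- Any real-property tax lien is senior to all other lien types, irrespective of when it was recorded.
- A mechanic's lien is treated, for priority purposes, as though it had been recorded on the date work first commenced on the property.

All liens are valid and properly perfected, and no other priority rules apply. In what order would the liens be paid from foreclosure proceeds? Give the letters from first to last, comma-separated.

C, A, D, E, B

Effective dates after the stated exceptions: B relates back to the deed date August 22, 2025; E relates back to May 25, 2025 (work commenced).
C is a real-property tax lien, so it outranks all other liens regardless of date.
Ordering the rest by effective date: A (May 22, 2024), D (April 13, 2025), E (May 25, 2025), B (August 22, 2025).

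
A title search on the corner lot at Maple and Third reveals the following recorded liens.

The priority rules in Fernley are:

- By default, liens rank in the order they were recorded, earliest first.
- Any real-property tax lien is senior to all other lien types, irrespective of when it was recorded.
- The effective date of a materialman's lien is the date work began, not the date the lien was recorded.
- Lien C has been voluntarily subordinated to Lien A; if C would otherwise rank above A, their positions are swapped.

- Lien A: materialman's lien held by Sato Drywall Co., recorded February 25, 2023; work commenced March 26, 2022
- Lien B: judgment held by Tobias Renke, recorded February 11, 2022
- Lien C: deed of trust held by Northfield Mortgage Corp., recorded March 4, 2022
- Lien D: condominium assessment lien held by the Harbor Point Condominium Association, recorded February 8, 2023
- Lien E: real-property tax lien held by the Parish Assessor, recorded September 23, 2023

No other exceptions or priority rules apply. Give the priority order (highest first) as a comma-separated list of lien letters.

E, B, A, C, D

Adjusting effective dates: A is treated as recorded March 26, 2022, the work-commencement date.
E, as a real-property tax lien, has superpriority and ranks first.
Among the remaining liens, by effective date: B (February 11, 2022), C (March 4, 2022), A (March 26, 2022), D (February 8, 2023).
C would otherwise be senior to A, so under the subordination agreement C and A exchange positions.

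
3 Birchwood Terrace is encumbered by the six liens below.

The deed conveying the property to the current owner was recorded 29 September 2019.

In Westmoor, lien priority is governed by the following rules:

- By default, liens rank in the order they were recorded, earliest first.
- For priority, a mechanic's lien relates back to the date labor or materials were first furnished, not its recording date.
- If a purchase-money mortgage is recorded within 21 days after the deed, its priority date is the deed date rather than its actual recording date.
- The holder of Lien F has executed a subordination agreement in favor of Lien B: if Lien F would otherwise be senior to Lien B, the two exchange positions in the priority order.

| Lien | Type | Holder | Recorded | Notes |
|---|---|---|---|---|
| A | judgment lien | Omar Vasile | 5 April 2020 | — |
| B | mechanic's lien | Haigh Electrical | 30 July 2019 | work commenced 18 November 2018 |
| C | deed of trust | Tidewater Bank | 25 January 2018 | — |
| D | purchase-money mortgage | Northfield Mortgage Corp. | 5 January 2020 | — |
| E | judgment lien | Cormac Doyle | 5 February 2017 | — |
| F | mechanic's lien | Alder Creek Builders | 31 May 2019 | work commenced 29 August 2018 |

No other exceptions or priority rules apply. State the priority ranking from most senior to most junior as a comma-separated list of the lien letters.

E, C, B, F, D, A

First, effective dates: B's effective date is 18 November 2018, when work began; D was recorded 98 days after the deed — beyond 21 days — so no relation-back applies; F is treated as recorded 29 August 2018, the work-commencement date.
By effective date, earliest first: E (5 February 2017), C (25 January 2018), F (29 August 2018), B (18 November 2018), D (5 January 2020), A (5 April 2020).
F would otherwise be senior to B, so under the subordination agreement F and B exchange positions.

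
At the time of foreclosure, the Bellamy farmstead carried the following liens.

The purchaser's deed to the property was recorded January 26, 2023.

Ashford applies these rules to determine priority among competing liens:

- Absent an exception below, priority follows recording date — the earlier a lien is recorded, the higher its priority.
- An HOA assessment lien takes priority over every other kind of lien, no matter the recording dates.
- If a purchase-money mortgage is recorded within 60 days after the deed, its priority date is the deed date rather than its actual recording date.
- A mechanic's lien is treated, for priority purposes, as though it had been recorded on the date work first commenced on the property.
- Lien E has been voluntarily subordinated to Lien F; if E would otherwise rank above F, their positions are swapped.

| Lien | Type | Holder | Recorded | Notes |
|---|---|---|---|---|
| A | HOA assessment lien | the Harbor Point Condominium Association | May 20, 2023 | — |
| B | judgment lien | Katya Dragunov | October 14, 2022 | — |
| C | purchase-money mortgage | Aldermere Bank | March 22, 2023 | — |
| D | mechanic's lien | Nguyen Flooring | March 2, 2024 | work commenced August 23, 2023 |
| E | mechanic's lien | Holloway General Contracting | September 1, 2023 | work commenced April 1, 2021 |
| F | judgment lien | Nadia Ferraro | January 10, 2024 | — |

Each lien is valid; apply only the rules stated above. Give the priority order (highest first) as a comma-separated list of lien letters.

A, F, B, C, D, E

First, effective dates: C relates back to the deed date January 26, 2023; D is treated as recorded August 23, 2023, the work-commencement date; E relates back to April 1, 2021 (work commenced).
A is an HOA assessment lien and takes priority over every other lien.
Ordering the rest by effective date: E (April 1, 2021), B (October 14, 2022), C (January 26, 2023), D (August 23, 2023), F (January 10, 2024).
E is senior to F before the subordination, so the two trade places.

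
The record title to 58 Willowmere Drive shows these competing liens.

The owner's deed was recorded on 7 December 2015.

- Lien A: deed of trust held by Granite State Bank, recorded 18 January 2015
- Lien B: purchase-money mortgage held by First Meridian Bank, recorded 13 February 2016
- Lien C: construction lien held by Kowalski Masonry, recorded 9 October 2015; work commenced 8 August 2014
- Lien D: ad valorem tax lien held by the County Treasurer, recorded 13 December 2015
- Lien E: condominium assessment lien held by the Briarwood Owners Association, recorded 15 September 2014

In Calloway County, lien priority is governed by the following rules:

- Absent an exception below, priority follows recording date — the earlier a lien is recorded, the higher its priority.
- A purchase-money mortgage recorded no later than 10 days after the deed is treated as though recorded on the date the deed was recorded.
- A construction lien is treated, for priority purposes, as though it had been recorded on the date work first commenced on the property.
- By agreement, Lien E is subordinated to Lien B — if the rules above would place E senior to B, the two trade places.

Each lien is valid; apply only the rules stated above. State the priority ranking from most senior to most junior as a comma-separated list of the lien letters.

Effective dates: B was recorded 68 days after the deed, outside the 10-day window, so it keeps its recording date; C relates back to 8 August 2014 (work commenced).
Sorted by effective date: C (8 August 2014), E (15 September 2014), A (18 January 2015), D (13 December 2015), B (13 February 2016).
E is senior to B before the subordination, so the two trade places.

C, B, A, D, E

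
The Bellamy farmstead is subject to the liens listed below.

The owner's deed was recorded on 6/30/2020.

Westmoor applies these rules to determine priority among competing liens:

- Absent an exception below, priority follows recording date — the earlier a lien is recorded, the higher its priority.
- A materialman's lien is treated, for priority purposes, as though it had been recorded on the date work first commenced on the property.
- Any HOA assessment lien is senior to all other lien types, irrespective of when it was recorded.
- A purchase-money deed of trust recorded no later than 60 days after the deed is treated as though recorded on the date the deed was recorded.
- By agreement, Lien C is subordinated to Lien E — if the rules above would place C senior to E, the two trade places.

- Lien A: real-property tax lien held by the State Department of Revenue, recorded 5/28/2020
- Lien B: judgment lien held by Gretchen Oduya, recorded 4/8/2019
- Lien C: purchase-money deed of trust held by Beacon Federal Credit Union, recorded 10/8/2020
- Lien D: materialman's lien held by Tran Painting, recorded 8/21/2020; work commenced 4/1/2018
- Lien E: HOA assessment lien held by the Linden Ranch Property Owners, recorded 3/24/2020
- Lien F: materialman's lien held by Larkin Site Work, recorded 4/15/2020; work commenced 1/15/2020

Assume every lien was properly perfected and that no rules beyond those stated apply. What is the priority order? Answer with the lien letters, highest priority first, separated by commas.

E, D, B, F, A, C

First, effective dates: C missed the 60-day window (100 days after the deed), so its recording date stands; D's effective date is 4/1/2018, when work began; F is treated as recorded 1/15/2020, the work-commencement date.
E is an HOA assessment lien, so it outranks all other liens regardless of date.
Among the remaining liens, by effective date: D (4/1/2018), B (4/8/2019), F (1/15/2020), A (5/28/2020), C (10/8/2020).
C already ranks below E; the subordination has no effect.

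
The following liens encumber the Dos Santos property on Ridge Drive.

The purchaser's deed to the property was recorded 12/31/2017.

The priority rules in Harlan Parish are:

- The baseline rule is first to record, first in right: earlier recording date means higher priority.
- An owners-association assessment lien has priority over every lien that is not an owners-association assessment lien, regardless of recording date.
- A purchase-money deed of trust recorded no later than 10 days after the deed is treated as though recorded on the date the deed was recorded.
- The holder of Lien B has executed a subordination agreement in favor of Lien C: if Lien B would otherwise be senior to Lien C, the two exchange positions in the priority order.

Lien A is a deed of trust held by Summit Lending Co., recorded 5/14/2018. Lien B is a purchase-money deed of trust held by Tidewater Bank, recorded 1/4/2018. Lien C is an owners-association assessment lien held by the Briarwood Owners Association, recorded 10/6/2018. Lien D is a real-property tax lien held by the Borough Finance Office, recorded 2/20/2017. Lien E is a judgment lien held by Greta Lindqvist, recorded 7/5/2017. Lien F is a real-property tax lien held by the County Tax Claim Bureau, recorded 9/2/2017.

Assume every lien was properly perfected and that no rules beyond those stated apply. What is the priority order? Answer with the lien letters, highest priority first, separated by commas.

First, effective dates: B relates back to the deed date 12/31/2017.
C is an owners-association assessment lien, so it outranks all other liens regardless of date.
The other liens, earliest effective date first: D (2/20/2017), E (7/5/2017), F (9/2/2017), B (12/31/2017), A (5/14/2018).
B already ranks below C; the subordination has no effect.

C, D, E, F, B, A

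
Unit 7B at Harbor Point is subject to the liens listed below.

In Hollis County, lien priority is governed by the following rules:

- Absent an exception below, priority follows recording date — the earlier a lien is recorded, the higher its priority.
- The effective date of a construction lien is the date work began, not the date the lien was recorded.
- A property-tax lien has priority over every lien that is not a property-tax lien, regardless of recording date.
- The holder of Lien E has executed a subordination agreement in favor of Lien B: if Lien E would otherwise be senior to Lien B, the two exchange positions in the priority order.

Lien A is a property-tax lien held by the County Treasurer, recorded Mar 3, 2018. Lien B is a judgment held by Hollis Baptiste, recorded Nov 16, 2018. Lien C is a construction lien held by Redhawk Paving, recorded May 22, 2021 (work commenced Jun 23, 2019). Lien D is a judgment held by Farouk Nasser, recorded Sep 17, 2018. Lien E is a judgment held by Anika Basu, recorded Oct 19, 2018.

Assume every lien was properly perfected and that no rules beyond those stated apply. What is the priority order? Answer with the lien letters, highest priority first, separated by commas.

A, D, B, E, C

Adjusting effective dates: C's effective date is Jun 23, 2019, when work began.
A is a property-tax lien and takes priority over every other lien.
Ordering the rest by effective date: D (Sep 17, 2018), E (Oct 19, 2018), B (Nov 16, 2018), C (Jun 23, 2019).
E is senior to B before the subordination, so the two trade places.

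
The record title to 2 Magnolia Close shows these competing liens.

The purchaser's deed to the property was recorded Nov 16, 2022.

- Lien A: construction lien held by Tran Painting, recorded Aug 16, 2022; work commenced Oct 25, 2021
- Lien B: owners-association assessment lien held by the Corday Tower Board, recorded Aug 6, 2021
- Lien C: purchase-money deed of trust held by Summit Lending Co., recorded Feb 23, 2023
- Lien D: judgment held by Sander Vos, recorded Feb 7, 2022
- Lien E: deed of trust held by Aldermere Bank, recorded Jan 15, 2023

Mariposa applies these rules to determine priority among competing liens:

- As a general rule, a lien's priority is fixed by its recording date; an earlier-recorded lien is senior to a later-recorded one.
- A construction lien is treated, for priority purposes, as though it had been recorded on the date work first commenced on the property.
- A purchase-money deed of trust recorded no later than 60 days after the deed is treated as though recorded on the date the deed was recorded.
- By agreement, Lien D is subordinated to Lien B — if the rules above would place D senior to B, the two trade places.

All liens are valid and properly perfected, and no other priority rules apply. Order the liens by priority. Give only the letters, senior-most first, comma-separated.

First, effective dates: A is treated as recorded Oct 25, 2021, the work-commencement date; C was recorded 99 days after the deed, outside the 60-day window, so it keeps its recording date.
Sorted by effective date: B (Aug 6, 2021), A (Oct 25, 2021), D (Feb 7, 2022), E (Jan 15, 2023), C (Feb 23, 2023).
D already ranks below B; the subordination has no effect.

B, A, D, E, C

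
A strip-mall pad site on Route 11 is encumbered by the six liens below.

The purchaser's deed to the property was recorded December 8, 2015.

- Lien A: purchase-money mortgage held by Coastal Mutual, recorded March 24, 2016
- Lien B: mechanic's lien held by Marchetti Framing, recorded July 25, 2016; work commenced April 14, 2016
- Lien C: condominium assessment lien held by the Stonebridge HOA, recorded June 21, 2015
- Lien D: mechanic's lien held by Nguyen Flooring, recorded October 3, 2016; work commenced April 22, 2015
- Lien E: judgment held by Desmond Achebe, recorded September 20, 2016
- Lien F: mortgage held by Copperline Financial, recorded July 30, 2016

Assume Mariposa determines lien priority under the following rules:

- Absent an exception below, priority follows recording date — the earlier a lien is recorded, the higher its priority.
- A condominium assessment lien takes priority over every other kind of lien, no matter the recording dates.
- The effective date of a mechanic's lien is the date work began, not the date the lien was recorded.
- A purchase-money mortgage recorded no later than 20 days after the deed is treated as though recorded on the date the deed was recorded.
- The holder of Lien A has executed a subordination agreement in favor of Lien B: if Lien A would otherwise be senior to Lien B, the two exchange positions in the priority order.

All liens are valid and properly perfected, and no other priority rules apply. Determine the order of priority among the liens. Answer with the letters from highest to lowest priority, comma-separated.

C, D, B, A, F, E

Adjusting effective dates: A was recorded 107 days after the deed, outside the 20-day window, so it keeps its recording date; B's effective date is April 14, 2016, when work began; D is treated as recorded April 22, 2015, the work-commencement date.
C, as a condominium assessment lien, has superpriority and ranks first.
Ordering the rest by effective date: D (April 22, 2015), A (March 24, 2016), B (April 14, 2016), F (July 30, 2016), E (September 20, 2016).
A is senior to B before the subordination, so the two trade places.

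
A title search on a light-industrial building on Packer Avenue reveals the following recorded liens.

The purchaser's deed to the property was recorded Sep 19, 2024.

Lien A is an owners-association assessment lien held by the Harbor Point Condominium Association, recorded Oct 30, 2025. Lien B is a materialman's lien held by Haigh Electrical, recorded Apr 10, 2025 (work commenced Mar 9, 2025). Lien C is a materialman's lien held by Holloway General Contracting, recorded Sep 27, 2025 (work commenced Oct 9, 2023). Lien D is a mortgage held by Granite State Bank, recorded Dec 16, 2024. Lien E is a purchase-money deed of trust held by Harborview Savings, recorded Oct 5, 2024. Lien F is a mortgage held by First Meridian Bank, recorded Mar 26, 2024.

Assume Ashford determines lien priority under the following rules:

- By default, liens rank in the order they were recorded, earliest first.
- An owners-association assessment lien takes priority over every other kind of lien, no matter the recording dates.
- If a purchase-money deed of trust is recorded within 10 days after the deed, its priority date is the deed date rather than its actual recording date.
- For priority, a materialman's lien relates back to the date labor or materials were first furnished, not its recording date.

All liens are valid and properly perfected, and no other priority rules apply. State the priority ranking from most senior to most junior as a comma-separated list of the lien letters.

First, effective dates: B is treated as recorded Mar 9, 2025, the work-commencement date; C's effective date is Oct 9, 2023, when work began; E was recorded 16 days after the deed, outside the 10-day window, so it keeps its recording date.
A is an owners-association assessment lien and takes priority over every other lien.
The other liens, earliest effective date first: C (Oct 9, 2023), F (Mar 26, 2024), E (Oct 5, 2024), D (Dec 16, 2024), B (Mar 9, 2025).

A, C, F, E, D, B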